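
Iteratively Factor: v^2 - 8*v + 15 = (v - 3)*(v - 5)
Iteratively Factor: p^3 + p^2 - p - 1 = (p - 1)*(p^2 + 2*p + 1) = (p - 1)*(p + 1)*(p + 1)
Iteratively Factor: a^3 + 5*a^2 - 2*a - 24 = (a + 4)*(a^2 + a - 6) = (a + 3)*(a + 4)*(a - 2)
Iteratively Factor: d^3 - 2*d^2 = (d)*(d^2 - 2*d) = d^2*(d - 2)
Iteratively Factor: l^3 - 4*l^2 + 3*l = (l - 3)*(l^2 - l) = l*(l - 3)*(l - 1)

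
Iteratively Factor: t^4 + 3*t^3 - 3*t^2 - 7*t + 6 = (t + 3)*(t^3 - 3*t + 2) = (t + 2)*(t + 3)*(t^2 - 2*t + 1) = (t - 1)*(t + 2)*(t + 3)*(t - 1)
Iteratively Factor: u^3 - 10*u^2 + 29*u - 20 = (u - 4)*(u^2 - 6*u + 5) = (u - 4)*(u - 1)*(u - 5)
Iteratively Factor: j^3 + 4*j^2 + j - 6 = (j + 2)*(j^2 + 2*j - 3) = (j - 1)*(j + 2)*(j + 3)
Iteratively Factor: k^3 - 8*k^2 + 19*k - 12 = (k - 4)*(k^2 - 4*k + 3) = (k - 4)*(k - 3)*(k - 1)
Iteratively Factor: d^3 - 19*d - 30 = (d - 5)*(d^2 + 5*d + 6) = (d - 5)*(d + 3)*(d + 2)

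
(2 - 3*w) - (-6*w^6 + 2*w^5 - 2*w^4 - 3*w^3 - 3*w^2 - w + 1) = 6*w^6 - 2*w^5 + 2*w^4 + 3*w^3 + 3*w^2 - 2*w + 1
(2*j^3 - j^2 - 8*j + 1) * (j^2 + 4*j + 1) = 2*j^5 + 7*j^4 - 10*j^3 - 32*j^2 - 4*j + 1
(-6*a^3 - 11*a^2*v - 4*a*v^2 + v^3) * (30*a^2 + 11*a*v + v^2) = -180*a^5 - 396*a^4*v - 247*a^3*v^2 - 25*a^2*v^3 + 7*a*v^4 + v^5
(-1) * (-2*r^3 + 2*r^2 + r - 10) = 2*r^3 - 2*r^2 - r + 10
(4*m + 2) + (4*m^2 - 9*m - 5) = 4*m^2 - 5*m - 3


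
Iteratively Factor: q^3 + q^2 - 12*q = (q + 4)*(q^2 - 3*q) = (q - 3)*(q + 4)*(q)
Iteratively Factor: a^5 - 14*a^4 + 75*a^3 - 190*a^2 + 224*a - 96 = (a - 4)*(a^4 - 10*a^3 + 35*a^2 - 50*a + 24) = (a - 4)*(a - 2)*(a^3 - 8*a^2 + 19*a - 12) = (a - 4)^2*(a - 2)*(a^2 - 4*a + 3) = (a - 4)^2*(a - 3)*(a - 2)*(a - 1)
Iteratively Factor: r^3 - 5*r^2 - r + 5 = (r - 1)*(r^2 - 4*r - 5) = (r - 1)*(r + 1)*(r - 5)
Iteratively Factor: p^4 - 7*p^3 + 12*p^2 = (p)*(p^3 - 7*p^2 + 12*p) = p^2*(p^2 - 7*p + 12) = p^2*(p - 3)*(p - 4)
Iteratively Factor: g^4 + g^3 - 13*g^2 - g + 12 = (g + 4)*(g^3 - 3*g^2 - g + 3) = (g + 1)*(g + 4)*(g^2 - 4*g + 3) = (g - 3)*(g + 1)*(g + 4)*(g - 1)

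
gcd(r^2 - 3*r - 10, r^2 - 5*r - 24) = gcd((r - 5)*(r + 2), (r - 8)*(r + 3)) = 1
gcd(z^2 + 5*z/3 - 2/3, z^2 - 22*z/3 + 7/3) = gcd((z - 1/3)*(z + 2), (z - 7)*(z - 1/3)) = z - 1/3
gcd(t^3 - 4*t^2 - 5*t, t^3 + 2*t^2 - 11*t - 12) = t + 1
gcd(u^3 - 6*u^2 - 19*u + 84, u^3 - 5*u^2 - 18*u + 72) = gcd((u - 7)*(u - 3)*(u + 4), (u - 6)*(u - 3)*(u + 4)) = u^2 + u - 12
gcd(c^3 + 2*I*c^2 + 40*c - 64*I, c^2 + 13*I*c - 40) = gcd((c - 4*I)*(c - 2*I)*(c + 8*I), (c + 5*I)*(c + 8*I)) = c + 8*I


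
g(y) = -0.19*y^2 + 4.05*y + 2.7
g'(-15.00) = 9.75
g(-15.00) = -100.80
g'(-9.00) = 7.47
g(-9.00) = -49.14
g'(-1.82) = 4.74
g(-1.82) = -5.30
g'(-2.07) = 4.84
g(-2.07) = -6.50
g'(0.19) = 3.98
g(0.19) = 3.46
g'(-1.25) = 4.52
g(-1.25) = -2.66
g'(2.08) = 3.26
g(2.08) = 10.30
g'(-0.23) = 4.14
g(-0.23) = 1.76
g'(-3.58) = 5.41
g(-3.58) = -14.23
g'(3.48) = 2.73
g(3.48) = 14.49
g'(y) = 4.05 - 0.38*y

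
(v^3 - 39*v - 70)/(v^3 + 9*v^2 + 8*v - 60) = (v^2 - 5*v - 14)/(v^2 + 4*v - 12)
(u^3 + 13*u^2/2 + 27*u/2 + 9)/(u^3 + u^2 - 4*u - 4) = (u^2 + 9*u/2 + 9/2)/(u^2 - u - 2)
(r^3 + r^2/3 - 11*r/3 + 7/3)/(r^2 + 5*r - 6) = (3*r^2 + 4*r - 7)/(3*(r + 6))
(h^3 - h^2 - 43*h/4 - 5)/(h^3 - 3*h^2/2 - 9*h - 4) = (h + 5/2)/(h + 2)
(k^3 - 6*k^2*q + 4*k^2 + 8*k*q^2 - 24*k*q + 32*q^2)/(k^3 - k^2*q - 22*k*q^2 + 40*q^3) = (k + 4)/(k + 5*q)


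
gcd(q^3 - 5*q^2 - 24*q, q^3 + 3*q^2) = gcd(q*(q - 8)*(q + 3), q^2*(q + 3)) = q^2 + 3*q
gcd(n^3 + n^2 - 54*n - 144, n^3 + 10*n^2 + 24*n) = n + 6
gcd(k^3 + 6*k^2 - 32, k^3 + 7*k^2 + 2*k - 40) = k^2 + 2*k - 8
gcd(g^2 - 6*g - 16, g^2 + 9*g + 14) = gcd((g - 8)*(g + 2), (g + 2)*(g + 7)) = g + 2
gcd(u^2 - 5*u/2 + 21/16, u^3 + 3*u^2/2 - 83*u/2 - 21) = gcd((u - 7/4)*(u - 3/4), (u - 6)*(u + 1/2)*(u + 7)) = 1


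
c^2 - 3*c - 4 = (c - 4)*(c + 1)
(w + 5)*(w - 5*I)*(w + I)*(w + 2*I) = w^4 + 5*w^3 - 2*I*w^3 + 13*w^2 - 10*I*w^2 + 65*w + 10*I*w + 50*I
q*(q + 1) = q^2 + q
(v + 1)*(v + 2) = v^2 + 3*v + 2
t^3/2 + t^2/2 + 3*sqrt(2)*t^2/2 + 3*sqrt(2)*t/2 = t*(t/2 + 1/2)*(t + 3*sqrt(2))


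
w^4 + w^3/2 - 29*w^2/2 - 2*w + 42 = (w - 3)*(w - 2)*(w + 2)*(w + 7/2)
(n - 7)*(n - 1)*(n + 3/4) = n^3 - 29*n^2/4 + n + 21/4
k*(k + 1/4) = k^2 + k/4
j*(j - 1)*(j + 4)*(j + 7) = j^4 + 10*j^3 + 17*j^2 - 28*j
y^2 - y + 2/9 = (y - 2/3)*(y - 1/3)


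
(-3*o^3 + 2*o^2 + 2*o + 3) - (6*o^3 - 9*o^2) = -9*o^3 + 11*o^2 + 2*o + 3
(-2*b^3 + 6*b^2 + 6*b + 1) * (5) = -10*b^3 + 30*b^2 + 30*b + 5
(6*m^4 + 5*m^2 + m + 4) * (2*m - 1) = 12*m^5 - 6*m^4 + 10*m^3 - 3*m^2 + 7*m - 4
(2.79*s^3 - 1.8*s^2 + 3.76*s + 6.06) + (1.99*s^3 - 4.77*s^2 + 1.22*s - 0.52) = 4.78*s^3 - 6.57*s^2 + 4.98*s + 5.54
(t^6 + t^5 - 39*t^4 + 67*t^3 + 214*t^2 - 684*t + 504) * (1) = t^6 + t^5 - 39*t^4 + 67*t^3 + 214*t^2 - 684*t + 504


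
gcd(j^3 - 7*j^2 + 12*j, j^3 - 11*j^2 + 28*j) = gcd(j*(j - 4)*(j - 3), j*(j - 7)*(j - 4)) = j^2 - 4*j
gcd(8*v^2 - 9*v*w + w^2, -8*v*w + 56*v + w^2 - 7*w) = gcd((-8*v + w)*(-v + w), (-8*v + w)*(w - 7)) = 8*v - w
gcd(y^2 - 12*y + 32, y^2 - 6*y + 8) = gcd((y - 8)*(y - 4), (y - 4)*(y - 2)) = y - 4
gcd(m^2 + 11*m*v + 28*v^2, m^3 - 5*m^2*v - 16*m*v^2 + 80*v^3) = m + 4*v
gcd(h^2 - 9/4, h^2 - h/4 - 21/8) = h + 3/2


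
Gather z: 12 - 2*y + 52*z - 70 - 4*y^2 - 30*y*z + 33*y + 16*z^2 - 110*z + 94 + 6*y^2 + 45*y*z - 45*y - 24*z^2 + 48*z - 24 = 2*y^2 - 14*y - 8*z^2 + z*(15*y - 10) + 12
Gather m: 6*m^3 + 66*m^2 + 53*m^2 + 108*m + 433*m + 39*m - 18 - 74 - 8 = 6*m^3 + 119*m^2 + 580*m - 100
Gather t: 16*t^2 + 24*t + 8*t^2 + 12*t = 24*t^2 + 36*t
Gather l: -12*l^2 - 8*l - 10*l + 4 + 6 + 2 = -12*l^2 - 18*l + 12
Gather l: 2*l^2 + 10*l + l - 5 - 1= 2*l^2 + 11*l - 6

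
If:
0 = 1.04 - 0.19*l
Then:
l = 5.47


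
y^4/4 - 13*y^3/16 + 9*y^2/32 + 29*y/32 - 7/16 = (y/4 + 1/4)*(y - 2)*(y - 7/4)*(y - 1/2)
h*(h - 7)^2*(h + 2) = h^4 - 12*h^3 + 21*h^2 + 98*h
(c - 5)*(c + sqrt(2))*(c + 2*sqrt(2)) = c^3 - 5*c^2 + 3*sqrt(2)*c^2 - 15*sqrt(2)*c + 4*c - 20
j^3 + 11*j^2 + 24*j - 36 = (j - 1)*(j + 6)^2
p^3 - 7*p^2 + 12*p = p*(p - 4)*(p - 3)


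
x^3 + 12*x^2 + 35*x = x*(x + 5)*(x + 7)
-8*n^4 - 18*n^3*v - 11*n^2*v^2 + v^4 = (-4*n + v)*(n + v)^2*(2*n + v)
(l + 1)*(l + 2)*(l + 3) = l^3 + 6*l^2 + 11*l + 6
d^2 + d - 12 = (d - 3)*(d + 4)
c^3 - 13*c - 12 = (c - 4)*(c + 1)*(c + 3)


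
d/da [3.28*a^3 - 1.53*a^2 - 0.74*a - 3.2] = 9.84*a^2 - 3.06*a - 0.74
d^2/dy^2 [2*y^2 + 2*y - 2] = 4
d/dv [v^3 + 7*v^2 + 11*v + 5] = 3*v^2 + 14*v + 11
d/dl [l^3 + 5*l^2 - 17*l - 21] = 3*l^2 + 10*l - 17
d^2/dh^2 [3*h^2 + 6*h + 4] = 6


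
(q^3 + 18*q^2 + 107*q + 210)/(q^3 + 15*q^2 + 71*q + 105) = (q + 6)/(q + 3)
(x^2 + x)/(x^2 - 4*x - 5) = x/(x - 5)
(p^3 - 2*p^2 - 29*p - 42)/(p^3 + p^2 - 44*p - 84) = (p + 3)/(p + 6)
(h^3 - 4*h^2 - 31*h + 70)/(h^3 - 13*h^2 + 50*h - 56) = (h + 5)/(h - 4)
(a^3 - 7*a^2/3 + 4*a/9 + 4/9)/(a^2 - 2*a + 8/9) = (3*a^2 - 5*a - 2)/(3*a - 4)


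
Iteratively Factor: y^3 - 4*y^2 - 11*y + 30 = (y + 3)*(y^2 - 7*y + 10) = (y - 5)*(y + 3)*(y - 2)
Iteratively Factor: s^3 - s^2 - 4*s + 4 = (s - 1)*(s^2 - 4) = (s - 2)*(s - 1)*(s + 2)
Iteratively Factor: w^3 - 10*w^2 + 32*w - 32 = (w - 2)*(w^2 - 8*w + 16) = (w - 4)*(w - 2)*(w - 4)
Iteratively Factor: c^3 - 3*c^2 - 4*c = (c)*(c^2 - 3*c - 4) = c*(c + 1)*(c - 4)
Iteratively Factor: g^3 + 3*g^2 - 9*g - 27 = (g - 3)*(g^2 + 6*g + 9) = (g - 3)*(g + 3)*(g + 3)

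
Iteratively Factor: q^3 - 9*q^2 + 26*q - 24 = (q - 3)*(q^2 - 6*q + 8) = (q - 3)*(q - 2)*(q - 4)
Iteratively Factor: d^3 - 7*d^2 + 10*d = (d - 2)*(d^2 - 5*d) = (d - 5)*(d - 2)*(d)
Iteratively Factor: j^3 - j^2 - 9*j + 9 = (j - 3)*(j^2 + 2*j - 3) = (j - 3)*(j - 1)*(j + 3)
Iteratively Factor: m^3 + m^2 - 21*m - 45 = (m + 3)*(m^2 - 2*m - 15) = (m + 3)^2*(m - 5)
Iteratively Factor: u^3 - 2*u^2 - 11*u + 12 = (u - 4)*(u^2 + 2*u - 3) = (u - 4)*(u + 3)*(u - 1)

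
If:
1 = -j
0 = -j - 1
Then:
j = -1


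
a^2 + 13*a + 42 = (a + 6)*(a + 7)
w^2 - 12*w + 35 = (w - 7)*(w - 5)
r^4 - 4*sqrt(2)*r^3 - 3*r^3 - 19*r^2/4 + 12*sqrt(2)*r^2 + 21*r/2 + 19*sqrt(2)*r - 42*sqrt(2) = (r - 7/2)*(r - 3/2)*(r + 2)*(r - 4*sqrt(2))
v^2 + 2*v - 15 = (v - 3)*(v + 5)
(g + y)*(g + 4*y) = g^2 + 5*g*y + 4*y^2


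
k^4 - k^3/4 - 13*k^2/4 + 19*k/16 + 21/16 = (k - 3/2)*(k - 1)*(k + 1/2)*(k + 7/4)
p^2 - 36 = (p - 6)*(p + 6)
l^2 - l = l*(l - 1)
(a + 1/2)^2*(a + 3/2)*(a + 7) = a^4 + 19*a^3/2 + 77*a^2/4 + 101*a/8 + 21/8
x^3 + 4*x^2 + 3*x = x*(x + 1)*(x + 3)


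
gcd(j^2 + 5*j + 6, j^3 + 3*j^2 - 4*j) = 1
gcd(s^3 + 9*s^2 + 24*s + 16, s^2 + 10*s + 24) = s + 4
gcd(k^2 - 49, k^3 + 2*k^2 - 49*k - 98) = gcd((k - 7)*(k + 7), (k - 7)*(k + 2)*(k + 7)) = k^2 - 49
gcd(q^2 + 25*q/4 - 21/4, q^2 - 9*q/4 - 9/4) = 1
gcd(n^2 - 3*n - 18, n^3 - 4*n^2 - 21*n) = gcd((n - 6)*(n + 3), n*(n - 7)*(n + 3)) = n + 3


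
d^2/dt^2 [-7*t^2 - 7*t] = -14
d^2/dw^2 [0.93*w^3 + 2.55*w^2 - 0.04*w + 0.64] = 5.58*w + 5.1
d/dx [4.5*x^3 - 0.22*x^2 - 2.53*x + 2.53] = 13.5*x^2 - 0.44*x - 2.53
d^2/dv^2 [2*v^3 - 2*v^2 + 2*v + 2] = 12*v - 4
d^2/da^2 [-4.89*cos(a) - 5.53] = 4.89*cos(a)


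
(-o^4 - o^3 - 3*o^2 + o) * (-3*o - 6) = 3*o^5 + 9*o^4 + 15*o^3 + 15*o^2 - 6*o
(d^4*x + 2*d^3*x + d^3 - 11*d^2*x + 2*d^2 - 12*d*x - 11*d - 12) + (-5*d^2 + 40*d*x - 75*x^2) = d^4*x + 2*d^3*x + d^3 - 11*d^2*x - 3*d^2 + 28*d*x - 11*d - 75*x^2 - 12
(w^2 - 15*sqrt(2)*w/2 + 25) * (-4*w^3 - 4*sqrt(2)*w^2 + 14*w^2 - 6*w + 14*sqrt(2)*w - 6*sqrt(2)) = -4*w^5 + 14*w^4 + 26*sqrt(2)*w^4 - 91*sqrt(2)*w^3 - 46*w^3 - 61*sqrt(2)*w^2 + 140*w^2 - 60*w + 350*sqrt(2)*w - 150*sqrt(2)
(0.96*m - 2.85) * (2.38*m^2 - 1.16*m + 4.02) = 2.2848*m^3 - 7.8966*m^2 + 7.1652*m - 11.457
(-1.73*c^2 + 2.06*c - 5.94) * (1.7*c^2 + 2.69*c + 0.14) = -2.941*c^4 - 1.1517*c^3 - 4.7988*c^2 - 15.6902*c - 0.8316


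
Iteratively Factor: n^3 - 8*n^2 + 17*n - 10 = (n - 2)*(n^2 - 6*n + 5) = (n - 5)*(n - 2)*(n - 1)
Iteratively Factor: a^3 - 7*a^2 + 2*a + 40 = (a + 2)*(a^2 - 9*a + 20) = (a - 5)*(a + 2)*(a - 4)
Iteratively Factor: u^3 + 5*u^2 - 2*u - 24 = (u + 4)*(u^2 + u - 6) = (u - 2)*(u + 4)*(u + 3)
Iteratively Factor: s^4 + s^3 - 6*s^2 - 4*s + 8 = (s + 2)*(s^3 - s^2 - 4*s + 4) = (s - 1)*(s + 2)*(s^2 - 4) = (s - 2)*(s - 1)*(s + 2)*(s + 2)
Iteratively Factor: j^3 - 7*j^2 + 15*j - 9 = (j - 1)*(j^2 - 6*j + 9) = (j - 3)*(j - 1)*(j - 3)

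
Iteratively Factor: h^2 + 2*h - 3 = (h - 1)*(h + 3)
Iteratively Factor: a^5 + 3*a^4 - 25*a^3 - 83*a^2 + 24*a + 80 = (a + 4)*(a^4 - a^3 - 21*a^2 + a + 20) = (a - 1)*(a + 4)*(a^3 - 21*a - 20) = (a - 1)*(a + 1)*(a + 4)*(a^2 - a - 20) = (a - 1)*(a + 1)*(a + 4)^2*(a - 5)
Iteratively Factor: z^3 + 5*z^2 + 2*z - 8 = (z - 1)*(z^2 + 6*z + 8) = (z - 1)*(z + 4)*(z + 2)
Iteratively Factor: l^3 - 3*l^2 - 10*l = (l)*(l^2 - 3*l - 10) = l*(l + 2)*(l - 5)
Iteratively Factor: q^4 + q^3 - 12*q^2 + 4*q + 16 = (q + 1)*(q^3 - 12*q + 16) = (q - 2)*(q + 1)*(q^2 + 2*q - 8) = (q - 2)*(q + 1)*(q + 4)*(q - 2)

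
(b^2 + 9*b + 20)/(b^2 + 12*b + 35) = (b + 4)/(b + 7)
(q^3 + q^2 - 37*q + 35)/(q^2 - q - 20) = (q^2 + 6*q - 7)/(q + 4)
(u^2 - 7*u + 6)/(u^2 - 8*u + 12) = (u - 1)/(u - 2)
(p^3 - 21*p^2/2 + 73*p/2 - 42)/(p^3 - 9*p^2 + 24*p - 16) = (2*p^2 - 13*p + 21)/(2*(p^2 - 5*p + 4))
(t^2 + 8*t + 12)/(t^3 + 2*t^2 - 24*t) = (t + 2)/(t*(t - 4))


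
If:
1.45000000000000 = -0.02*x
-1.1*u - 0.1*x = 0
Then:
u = 6.59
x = -72.50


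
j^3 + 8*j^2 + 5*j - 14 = (j - 1)*(j + 2)*(j + 7)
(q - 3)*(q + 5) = q^2 + 2*q - 15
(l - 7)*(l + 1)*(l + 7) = l^3 + l^2 - 49*l - 49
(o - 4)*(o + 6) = o^2 + 2*o - 24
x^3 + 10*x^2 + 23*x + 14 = (x + 1)*(x + 2)*(x + 7)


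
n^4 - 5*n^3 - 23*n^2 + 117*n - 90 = (n - 6)*(n - 3)*(n - 1)*(n + 5)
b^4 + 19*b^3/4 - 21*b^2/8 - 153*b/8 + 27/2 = (b - 3/2)*(b - 3/4)*(b + 3)*(b + 4)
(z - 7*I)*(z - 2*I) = z^2 - 9*I*z - 14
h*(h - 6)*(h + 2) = h^3 - 4*h^2 - 12*h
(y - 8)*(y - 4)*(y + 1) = y^3 - 11*y^2 + 20*y + 32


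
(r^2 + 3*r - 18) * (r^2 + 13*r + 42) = r^4 + 16*r^3 + 63*r^2 - 108*r - 756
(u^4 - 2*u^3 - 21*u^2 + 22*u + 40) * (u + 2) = u^5 - 25*u^3 - 20*u^2 + 84*u + 80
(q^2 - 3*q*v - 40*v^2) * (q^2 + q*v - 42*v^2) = q^4 - 2*q^3*v - 85*q^2*v^2 + 86*q*v^3 + 1680*v^4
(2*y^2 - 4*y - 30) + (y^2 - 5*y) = 3*y^2 - 9*y - 30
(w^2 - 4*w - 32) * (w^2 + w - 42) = w^4 - 3*w^3 - 78*w^2 + 136*w + 1344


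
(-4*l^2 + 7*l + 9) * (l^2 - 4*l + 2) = -4*l^4 + 23*l^3 - 27*l^2 - 22*l + 18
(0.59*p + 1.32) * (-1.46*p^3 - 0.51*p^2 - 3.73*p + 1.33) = -0.8614*p^4 - 2.2281*p^3 - 2.8739*p^2 - 4.1389*p + 1.7556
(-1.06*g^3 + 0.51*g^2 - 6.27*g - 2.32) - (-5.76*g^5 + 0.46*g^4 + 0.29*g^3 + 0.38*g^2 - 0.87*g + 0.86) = 5.76*g^5 - 0.46*g^4 - 1.35*g^3 + 0.13*g^2 - 5.4*g - 3.18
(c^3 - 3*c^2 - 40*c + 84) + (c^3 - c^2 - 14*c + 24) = 2*c^3 - 4*c^2 - 54*c + 108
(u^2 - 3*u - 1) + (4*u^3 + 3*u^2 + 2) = 4*u^3 + 4*u^2 - 3*u + 1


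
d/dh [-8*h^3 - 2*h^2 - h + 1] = -24*h^2 - 4*h - 1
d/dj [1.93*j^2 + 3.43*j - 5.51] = 3.86*j + 3.43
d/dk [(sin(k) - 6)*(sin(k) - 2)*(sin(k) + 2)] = (3*sin(k)^2 - 12*sin(k) - 4)*cos(k)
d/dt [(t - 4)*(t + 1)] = 2*t - 3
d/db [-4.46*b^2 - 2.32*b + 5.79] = -8.92*b - 2.32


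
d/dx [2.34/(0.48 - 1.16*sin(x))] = 2.7144*cos(x)/(1.16*sin(x) - 0.48)^2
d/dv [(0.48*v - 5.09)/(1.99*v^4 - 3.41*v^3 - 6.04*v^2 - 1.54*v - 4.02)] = (-2.8656*v^4 + 43.79*v^3 - 49.1715*v^2 - 61.4872*v - 9.7682)/(3.9601*v^8 - 13.5718*v^7 - 12.4111*v^6 + 35.0636*v^5 + 30.9848*v^4 + 46.0196*v^3 + 50.9332*v^2 + 12.3816*v + 16.1604)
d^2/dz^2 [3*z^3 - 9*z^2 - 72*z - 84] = 18*z - 18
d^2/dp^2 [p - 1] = 0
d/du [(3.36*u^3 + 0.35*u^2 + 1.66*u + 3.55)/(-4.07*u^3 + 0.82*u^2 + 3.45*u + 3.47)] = (4.1797*u^4 + 36.6964*u^3 + 78.1694*u^2 - 3.393*u - 6.4873)/(16.5649*u^6 - 6.6748*u^5 - 27.4106*u^4 - 22.5878*u^3 + 17.5933*u^2 + 23.943*u + 12.0409)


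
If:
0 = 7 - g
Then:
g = 7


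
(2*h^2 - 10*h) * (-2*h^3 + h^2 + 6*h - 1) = -4*h^5 + 22*h^4 + 2*h^3 - 62*h^2 + 10*h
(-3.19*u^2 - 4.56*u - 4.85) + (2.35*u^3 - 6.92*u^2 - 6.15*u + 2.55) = 2.35*u^3 - 10.11*u^2 - 10.71*u - 2.3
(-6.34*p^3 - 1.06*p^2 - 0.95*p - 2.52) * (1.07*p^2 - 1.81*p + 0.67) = -6.7838*p^5 + 10.3412*p^4 - 3.3457*p^3 - 1.6871*p^2 + 3.9247*p - 1.6884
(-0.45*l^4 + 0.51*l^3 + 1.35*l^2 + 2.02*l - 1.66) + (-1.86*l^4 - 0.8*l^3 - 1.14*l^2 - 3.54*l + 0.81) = -2.31*l^4 - 0.29*l^3 + 0.21*l^2 - 1.52*l - 0.85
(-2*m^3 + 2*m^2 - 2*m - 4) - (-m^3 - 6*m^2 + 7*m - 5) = -m^3 + 8*m^2 - 9*m + 1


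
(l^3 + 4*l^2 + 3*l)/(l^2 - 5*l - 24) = l*(l + 1)/(l - 8)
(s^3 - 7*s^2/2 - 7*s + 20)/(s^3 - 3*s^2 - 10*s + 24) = (s + 5/2)/(s + 3)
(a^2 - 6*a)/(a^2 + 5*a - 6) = a*(a - 6)/(a^2 + 5*a - 6)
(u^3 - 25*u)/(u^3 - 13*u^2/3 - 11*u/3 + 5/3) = 3*u*(u + 5)/(3*u^2 + 2*u - 1)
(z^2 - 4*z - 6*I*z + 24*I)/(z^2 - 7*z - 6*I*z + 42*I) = (z - 4)/(z - 7)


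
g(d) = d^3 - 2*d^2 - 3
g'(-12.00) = 480.00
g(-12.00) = -2019.00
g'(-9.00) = 279.00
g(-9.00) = -894.00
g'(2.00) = 4.00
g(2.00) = -3.00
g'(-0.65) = 3.87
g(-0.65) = -4.12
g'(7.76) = 149.61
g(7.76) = 343.85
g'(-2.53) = 29.32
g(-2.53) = -32.00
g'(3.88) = 29.64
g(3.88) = 25.30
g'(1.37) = 0.15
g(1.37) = -4.18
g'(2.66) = 10.59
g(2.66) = 1.67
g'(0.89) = -1.18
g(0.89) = -3.88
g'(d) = 3*d^2 - 4*d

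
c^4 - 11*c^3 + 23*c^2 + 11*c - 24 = (c - 8)*(c - 3)*(c - 1)*(c + 1)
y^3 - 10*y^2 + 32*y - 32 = (y - 4)^2*(y - 2)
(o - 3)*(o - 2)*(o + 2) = o^3 - 3*o^2 - 4*o + 12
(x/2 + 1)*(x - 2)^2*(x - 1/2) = x^4/2 - 5*x^3/4 - 3*x^2/2 + 5*x - 2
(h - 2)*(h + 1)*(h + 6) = h^3 + 5*h^2 - 8*h - 12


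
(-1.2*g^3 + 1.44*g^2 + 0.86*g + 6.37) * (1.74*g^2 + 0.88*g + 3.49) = -2.088*g^5 + 1.4496*g^4 - 1.4244*g^3 + 16.8662*g^2 + 8.607*g + 22.2313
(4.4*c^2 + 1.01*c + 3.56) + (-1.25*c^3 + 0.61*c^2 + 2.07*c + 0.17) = -1.25*c^3 + 5.01*c^2 + 3.08*c + 3.73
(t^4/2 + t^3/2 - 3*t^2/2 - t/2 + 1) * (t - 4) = t^5/2 - 3*t^4/2 - 7*t^3/2 + 11*t^2/2 + 3*t - 4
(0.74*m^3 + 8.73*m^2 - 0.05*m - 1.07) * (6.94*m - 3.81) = 5.1356*m^4 + 57.7668*m^3 - 33.6083*m^2 - 7.2353*m + 4.0767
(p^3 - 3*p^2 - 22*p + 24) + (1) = p^3 - 3*p^2 - 22*p + 25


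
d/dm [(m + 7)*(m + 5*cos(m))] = m - (m + 7)*(5*sin(m) - 1) + 5*cos(m)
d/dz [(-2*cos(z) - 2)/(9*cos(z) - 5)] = -28*sin(z)/(9*cos(z) - 5)^2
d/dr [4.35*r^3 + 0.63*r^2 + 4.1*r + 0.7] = 13.05*r^2 + 1.26*r + 4.1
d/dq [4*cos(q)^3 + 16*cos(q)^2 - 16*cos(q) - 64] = 4*(-3*cos(q)^2 - 8*cos(q) + 4)*sin(q)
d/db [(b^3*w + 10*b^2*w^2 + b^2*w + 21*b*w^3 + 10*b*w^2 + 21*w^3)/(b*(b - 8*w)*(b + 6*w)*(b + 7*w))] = w*(-b^4 - 6*b^3*w - 2*b^3 - 42*b^2*w^2 - 7*b^2*w + 12*b*w^2 + 144*w^3)/(b^2*(b^4 - 4*b^3*w - 92*b^2*w^2 + 192*b*w^3 + 2304*w^4))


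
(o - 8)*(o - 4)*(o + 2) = o^3 - 10*o^2 + 8*o + 64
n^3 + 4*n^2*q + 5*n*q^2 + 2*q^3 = (n + q)^2*(n + 2*q)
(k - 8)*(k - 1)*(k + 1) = k^3 - 8*k^2 - k + 8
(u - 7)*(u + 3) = u^2 - 4*u - 21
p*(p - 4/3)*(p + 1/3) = p^3 - p^2 - 4*p/9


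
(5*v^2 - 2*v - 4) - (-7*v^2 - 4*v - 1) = 12*v^2 + 2*v - 3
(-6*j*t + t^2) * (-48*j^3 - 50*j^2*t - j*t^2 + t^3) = 288*j^4*t + 252*j^3*t^2 - 44*j^2*t^3 - 7*j*t^4 + t^5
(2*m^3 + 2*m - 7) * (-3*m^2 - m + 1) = -6*m^5 - 2*m^4 - 4*m^3 + 19*m^2 + 9*m - 7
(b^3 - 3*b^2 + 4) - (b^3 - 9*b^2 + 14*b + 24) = 6*b^2 - 14*b - 20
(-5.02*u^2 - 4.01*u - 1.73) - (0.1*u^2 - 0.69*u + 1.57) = -5.12*u^2 - 3.32*u - 3.3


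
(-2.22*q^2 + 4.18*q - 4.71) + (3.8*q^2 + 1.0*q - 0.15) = 1.58*q^2 + 5.18*q - 4.86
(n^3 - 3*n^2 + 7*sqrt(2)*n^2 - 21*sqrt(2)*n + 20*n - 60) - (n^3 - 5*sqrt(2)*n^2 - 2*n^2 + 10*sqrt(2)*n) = -n^2 + 12*sqrt(2)*n^2 - 31*sqrt(2)*n + 20*n - 60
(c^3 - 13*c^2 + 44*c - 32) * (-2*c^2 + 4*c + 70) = -2*c^5 + 30*c^4 - 70*c^3 - 670*c^2 + 2952*c - 2240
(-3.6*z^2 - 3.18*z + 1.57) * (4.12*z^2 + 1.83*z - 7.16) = -14.832*z^4 - 19.6896*z^3 + 26.425*z^2 + 25.6419*z - 11.2412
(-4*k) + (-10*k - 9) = -14*k - 9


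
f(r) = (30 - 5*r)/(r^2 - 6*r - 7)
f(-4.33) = 1.37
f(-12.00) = 0.43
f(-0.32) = -6.35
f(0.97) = -2.12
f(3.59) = -0.77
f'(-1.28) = 55.81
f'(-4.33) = 0.40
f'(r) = (6 - 2*r)*(30 - 5*r)/(r^2 - 6*r - 7)^2 - 5/(r^2 - 6*r - 7)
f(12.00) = -0.46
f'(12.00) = 0.05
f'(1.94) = 0.53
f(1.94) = -1.36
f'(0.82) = 1.34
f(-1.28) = 15.70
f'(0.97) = 1.14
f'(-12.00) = 0.04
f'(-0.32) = 9.47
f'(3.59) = 0.26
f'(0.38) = 2.31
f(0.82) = -2.30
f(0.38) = -3.08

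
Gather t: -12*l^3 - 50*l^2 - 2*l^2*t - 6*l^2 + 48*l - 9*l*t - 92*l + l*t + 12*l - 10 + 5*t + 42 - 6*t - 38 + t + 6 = -12*l^3 - 56*l^2 - 32*l + t*(-2*l^2 - 8*l)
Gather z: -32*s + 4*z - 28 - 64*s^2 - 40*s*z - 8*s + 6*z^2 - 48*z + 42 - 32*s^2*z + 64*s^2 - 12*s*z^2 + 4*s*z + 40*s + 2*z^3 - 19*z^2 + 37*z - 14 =2*z^3 + z^2*(-12*s - 13) + z*(-32*s^2 - 36*s - 7)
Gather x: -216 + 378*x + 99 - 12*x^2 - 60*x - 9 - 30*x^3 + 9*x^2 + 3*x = -30*x^3 - 3*x^2 + 321*x - 126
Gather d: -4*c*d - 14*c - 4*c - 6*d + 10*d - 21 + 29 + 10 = -18*c + d*(4 - 4*c) + 18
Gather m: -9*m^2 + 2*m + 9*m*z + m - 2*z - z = -9*m^2 + m*(9*z + 3) - 3*z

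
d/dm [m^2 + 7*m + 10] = 2*m + 7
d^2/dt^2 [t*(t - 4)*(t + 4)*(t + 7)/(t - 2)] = 6*(t^4 - 3*t^3 - 6*t^2 + 28*t - 96)/(t^3 - 6*t^2 + 12*t - 8)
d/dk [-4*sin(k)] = -4*cos(k)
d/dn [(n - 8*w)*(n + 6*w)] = 2*n - 2*w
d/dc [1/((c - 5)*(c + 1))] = 2*(2 - c)/(c^4 - 8*c^3 + 6*c^2 + 40*c + 25)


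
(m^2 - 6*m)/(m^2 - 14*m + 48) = m/(m - 8)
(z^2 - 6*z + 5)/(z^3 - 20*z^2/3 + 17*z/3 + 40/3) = 3*(z - 1)/(3*z^2 - 5*z - 8)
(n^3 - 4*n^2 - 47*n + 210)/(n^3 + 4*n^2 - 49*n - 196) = (n^2 - 11*n + 30)/(n^2 - 3*n - 28)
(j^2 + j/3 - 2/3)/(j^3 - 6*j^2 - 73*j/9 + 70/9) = 3*(j + 1)/(3*j^2 - 16*j - 35)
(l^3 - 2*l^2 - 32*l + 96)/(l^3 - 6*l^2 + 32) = (l + 6)/(l + 2)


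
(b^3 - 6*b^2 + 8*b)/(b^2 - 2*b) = b - 4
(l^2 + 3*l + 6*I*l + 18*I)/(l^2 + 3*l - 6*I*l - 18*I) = (l + 6*I)/(l - 6*I)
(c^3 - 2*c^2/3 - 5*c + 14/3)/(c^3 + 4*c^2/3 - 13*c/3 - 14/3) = (c - 1)/(c + 1)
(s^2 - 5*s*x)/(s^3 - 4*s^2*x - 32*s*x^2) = (-s + 5*x)/(-s^2 + 4*s*x + 32*x^2)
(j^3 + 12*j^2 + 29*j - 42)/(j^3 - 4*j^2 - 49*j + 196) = (j^2 + 5*j - 6)/(j^2 - 11*j + 28)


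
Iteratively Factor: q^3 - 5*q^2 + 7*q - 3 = (q - 1)*(q^2 - 4*q + 3) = (q - 3)*(q - 1)*(q - 1)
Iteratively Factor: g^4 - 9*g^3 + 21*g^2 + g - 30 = (g + 1)*(g^3 - 10*g^2 + 31*g - 30) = (g - 3)*(g + 1)*(g^2 - 7*g + 10) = (g - 3)*(g - 2)*(g + 1)*(g - 5)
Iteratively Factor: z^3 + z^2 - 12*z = (z - 3)*(z^2 + 4*z) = (z - 3)*(z + 4)*(z)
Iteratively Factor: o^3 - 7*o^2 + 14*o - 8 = (o - 2)*(o^2 - 5*o + 4) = (o - 2)*(o - 1)*(o - 4)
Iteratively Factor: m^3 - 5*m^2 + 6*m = (m - 3)*(m^2 - 2*m) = m*(m - 3)*(m - 2)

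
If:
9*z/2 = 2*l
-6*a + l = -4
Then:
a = 3*z/8 + 2/3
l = 9*z/4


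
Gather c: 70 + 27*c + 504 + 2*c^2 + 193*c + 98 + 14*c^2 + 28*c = 16*c^2 + 248*c + 672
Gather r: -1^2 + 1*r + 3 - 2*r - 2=-r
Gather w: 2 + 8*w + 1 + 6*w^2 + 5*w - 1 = 6*w^2 + 13*w + 2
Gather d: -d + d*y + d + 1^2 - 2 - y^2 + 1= d*y - y^2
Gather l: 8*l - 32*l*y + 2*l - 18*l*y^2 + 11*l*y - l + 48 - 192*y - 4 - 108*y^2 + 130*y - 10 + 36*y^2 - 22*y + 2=l*(-18*y^2 - 21*y + 9) - 72*y^2 - 84*y + 36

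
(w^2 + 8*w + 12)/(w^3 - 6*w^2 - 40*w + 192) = (w + 2)/(w^2 - 12*w + 32)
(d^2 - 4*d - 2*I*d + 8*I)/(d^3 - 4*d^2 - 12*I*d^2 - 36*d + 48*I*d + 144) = (d - 2*I)/(d^2 - 12*I*d - 36)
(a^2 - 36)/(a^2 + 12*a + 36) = (a - 6)/(a + 6)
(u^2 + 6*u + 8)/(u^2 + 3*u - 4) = (u + 2)/(u - 1)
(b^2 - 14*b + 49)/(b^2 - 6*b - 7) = (b - 7)/(b + 1)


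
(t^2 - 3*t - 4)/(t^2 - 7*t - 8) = (t - 4)/(t - 8)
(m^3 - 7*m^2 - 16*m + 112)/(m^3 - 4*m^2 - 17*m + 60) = (m^2 - 11*m + 28)/(m^2 - 8*m + 15)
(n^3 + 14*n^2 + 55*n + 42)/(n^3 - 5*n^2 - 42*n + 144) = (n^2 + 8*n + 7)/(n^2 - 11*n + 24)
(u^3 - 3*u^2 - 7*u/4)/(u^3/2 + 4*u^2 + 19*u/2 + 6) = u*(4*u^2 - 12*u - 7)/(2*(u^3 + 8*u^2 + 19*u + 12))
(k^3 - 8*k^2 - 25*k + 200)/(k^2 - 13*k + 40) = k + 5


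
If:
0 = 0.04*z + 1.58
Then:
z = -39.50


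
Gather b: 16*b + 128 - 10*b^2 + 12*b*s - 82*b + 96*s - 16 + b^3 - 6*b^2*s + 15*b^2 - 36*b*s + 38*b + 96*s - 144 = b^3 + b^2*(5 - 6*s) + b*(-24*s - 28) + 192*s - 32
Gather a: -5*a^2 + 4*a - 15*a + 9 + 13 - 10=-5*a^2 - 11*a + 12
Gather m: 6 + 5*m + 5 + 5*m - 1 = 10*m + 10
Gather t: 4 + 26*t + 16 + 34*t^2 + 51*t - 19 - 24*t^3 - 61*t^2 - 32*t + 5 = -24*t^3 - 27*t^2 + 45*t + 6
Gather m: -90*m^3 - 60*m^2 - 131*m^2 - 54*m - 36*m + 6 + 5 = -90*m^3 - 191*m^2 - 90*m + 11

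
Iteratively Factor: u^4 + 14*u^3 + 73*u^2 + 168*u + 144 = (u + 4)*(u^3 + 10*u^2 + 33*u + 36) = (u + 4)^2*(u^2 + 6*u + 9) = (u + 3)*(u + 4)^2*(u + 3)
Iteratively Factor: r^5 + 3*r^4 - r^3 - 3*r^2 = (r + 3)*(r^4 - r^2) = r*(r + 3)*(r^3 - r) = r*(r + 1)*(r + 3)*(r^2 - r) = r^2*(r + 1)*(r + 3)*(r - 1)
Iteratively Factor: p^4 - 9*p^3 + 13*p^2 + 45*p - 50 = (p + 2)*(p^3 - 11*p^2 + 35*p - 25) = (p - 1)*(p + 2)*(p^2 - 10*p + 25) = (p - 5)*(p - 1)*(p + 2)*(p - 5)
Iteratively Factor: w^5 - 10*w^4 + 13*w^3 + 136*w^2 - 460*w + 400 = (w - 5)*(w^4 - 5*w^3 - 12*w^2 + 76*w - 80) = (w - 5)*(w + 4)*(w^3 - 9*w^2 + 24*w - 20) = (w - 5)*(w - 2)*(w + 4)*(w^2 - 7*w + 10) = (w - 5)^2*(w - 2)*(w + 4)*(w - 2)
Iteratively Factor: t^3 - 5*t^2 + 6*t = (t)*(t^2 - 5*t + 6) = t*(t - 3)*(t - 2)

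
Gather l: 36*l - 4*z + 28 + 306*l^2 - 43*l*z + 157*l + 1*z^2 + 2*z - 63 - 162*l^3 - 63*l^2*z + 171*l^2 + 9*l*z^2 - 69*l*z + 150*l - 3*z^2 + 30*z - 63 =-162*l^3 + l^2*(477 - 63*z) + l*(9*z^2 - 112*z + 343) - 2*z^2 + 28*z - 98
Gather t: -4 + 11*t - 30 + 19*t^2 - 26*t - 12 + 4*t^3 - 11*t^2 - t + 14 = 4*t^3 + 8*t^2 - 16*t - 32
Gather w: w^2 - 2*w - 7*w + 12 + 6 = w^2 - 9*w + 18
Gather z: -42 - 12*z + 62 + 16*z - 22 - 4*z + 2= 0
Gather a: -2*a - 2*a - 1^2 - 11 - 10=-4*a - 22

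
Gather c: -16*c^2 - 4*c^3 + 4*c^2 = -4*c^3 - 12*c^2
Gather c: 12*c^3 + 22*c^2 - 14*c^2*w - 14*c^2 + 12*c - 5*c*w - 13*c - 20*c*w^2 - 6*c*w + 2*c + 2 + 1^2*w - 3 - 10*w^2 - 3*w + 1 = 12*c^3 + c^2*(8 - 14*w) + c*(-20*w^2 - 11*w + 1) - 10*w^2 - 2*w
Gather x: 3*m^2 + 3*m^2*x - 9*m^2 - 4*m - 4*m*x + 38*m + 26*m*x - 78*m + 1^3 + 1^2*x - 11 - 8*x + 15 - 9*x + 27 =-6*m^2 - 44*m + x*(3*m^2 + 22*m - 16) + 32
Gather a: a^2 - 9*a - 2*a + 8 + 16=a^2 - 11*a + 24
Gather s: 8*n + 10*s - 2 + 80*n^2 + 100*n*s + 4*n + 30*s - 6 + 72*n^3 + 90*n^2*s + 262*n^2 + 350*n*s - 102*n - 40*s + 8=72*n^3 + 342*n^2 - 90*n + s*(90*n^2 + 450*n)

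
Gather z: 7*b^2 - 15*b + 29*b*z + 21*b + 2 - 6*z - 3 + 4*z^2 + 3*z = 7*b^2 + 6*b + 4*z^2 + z*(29*b - 3) - 1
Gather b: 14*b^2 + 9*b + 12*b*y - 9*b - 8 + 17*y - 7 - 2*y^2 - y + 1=14*b^2 + 12*b*y - 2*y^2 + 16*y - 14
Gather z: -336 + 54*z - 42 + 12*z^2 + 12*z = 12*z^2 + 66*z - 378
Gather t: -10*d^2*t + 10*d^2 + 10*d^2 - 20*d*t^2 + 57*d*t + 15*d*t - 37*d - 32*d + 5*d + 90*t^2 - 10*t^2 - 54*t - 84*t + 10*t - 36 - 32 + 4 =20*d^2 - 64*d + t^2*(80 - 20*d) + t*(-10*d^2 + 72*d - 128) - 64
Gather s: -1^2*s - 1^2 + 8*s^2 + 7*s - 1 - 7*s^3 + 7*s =-7*s^3 + 8*s^2 + 13*s - 2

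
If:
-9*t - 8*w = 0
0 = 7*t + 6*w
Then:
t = 0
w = 0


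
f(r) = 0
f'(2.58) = 0.00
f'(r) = 0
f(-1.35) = 0.00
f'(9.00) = 0.00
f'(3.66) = 0.00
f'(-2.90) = 0.00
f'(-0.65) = 0.00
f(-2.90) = 0.00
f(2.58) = 0.00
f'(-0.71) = 0.00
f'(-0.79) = 0.00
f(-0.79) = 0.00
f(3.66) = 0.00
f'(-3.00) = 0.00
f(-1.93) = 0.00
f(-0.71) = 0.00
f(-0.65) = 0.00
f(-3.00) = 0.00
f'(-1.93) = 0.00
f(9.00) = 0.00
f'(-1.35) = 0.00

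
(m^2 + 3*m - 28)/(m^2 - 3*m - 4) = (m + 7)/(m + 1)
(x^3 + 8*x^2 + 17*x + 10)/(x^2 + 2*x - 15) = (x^2 + 3*x + 2)/(x - 3)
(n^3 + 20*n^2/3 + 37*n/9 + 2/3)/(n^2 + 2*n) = (9*n^3 + 60*n^2 + 37*n + 6)/(9*n*(n + 2))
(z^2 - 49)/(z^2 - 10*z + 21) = (z + 7)/(z - 3)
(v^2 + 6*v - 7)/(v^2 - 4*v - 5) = (-v^2 - 6*v + 7)/(-v^2 + 4*v + 5)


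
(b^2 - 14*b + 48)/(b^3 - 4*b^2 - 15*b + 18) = (b - 8)/(b^2 + 2*b - 3)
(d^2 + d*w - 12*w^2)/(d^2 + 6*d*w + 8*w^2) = (d - 3*w)/(d + 2*w)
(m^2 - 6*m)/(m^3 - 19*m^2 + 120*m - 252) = m/(m^2 - 13*m + 42)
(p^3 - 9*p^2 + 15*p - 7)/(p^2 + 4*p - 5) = (p^2 - 8*p + 7)/(p + 5)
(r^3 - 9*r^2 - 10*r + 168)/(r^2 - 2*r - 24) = r - 7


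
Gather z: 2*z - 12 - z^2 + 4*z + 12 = -z^2 + 6*z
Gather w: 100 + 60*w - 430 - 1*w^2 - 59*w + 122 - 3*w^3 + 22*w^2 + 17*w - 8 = -3*w^3 + 21*w^2 + 18*w - 216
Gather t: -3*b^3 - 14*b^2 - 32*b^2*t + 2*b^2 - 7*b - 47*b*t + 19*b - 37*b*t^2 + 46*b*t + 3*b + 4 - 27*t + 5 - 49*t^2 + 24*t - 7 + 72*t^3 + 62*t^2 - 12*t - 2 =-3*b^3 - 12*b^2 + 15*b + 72*t^3 + t^2*(13 - 37*b) + t*(-32*b^2 - b - 15)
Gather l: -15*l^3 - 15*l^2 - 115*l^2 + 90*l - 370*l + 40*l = -15*l^3 - 130*l^2 - 240*l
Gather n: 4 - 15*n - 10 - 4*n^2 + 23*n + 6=-4*n^2 + 8*n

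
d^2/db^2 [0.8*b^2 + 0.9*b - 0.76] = 1.60000000000000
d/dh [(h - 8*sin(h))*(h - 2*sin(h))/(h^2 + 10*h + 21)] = 2*(-(h + 5)*(h - 8*sin(h))*(h - 2*sin(h)) + (h^2 + 10*h + 21)*(-5*h*cos(h) + h - 5*sin(h) + 8*sin(2*h)))/(h^2 + 10*h + 21)^2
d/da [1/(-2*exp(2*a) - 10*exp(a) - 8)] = (exp(a) + 5/2)*exp(a)/(exp(2*a) + 5*exp(a) + 4)^2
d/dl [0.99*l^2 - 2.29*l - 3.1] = 1.98*l - 2.29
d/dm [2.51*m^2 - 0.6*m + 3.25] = 5.02*m - 0.6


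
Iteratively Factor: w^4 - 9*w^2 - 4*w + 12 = (w + 2)*(w^3 - 2*w^2 - 5*w + 6) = (w + 2)^2*(w^2 - 4*w + 3) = (w - 1)*(w + 2)^2*(w - 3)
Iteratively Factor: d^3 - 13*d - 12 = (d + 1)*(d^2 - d - 12) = (d + 1)*(d + 3)*(d - 4)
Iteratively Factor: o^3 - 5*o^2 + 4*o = (o - 4)*(o^2 - o) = o*(o - 4)*(o - 1)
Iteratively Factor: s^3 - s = (s + 1)*(s^2 - s) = s*(s + 1)*(s - 1)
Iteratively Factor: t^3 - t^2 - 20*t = (t)*(t^2 - t - 20) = t*(t - 5)*(t + 4)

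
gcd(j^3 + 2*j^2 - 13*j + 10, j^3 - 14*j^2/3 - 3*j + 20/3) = j - 1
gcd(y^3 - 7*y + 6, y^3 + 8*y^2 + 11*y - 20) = y - 1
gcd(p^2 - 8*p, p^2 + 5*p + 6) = 1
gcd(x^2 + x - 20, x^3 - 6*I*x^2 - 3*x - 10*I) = 1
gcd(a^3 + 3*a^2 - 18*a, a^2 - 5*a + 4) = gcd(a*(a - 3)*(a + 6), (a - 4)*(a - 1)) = 1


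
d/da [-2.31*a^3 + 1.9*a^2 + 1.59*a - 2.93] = -6.93*a^2 + 3.8*a + 1.59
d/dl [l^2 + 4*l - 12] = 2*l + 4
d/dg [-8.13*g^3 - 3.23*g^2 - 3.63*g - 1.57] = -24.39*g^2 - 6.46*g - 3.63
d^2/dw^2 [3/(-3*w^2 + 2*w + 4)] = 6*(-9*w^2 + 6*w + 4*(3*w - 1)^2 + 12)/(-3*w^2 + 2*w + 4)^3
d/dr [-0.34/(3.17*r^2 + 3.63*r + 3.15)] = (2.1556*r + 1.2342)/(3.17*r^2 + 3.63*r + 3.15)^2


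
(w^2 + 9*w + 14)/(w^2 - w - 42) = (w^2 + 9*w + 14)/(w^2 - w - 42)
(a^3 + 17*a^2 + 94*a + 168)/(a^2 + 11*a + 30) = (a^2 + 11*a + 28)/(a + 5)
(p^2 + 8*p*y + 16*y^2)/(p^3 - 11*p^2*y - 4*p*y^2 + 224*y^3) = (p + 4*y)/(p^2 - 15*p*y + 56*y^2)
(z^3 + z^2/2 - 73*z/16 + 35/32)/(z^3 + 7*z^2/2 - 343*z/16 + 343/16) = (8*z^2 + 18*z - 5)/(2*(4*z^2 + 21*z - 49))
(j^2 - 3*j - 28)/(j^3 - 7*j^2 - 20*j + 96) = (j - 7)/(j^2 - 11*j + 24)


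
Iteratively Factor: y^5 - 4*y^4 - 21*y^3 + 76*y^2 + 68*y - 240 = (y - 5)*(y^4 + y^3 - 16*y^2 - 4*y + 48) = (y - 5)*(y + 4)*(y^3 - 3*y^2 - 4*y + 12) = (y - 5)*(y - 2)*(y + 4)*(y^2 - y - 6) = (y - 5)*(y - 2)*(y + 2)*(y + 4)*(y - 3)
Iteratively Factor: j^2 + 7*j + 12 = (j + 3)*(j + 4)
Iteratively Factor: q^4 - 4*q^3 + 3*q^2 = (q)*(q^3 - 4*q^2 + 3*q) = q*(q - 3)*(q^2 - q) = q^2*(q - 3)*(q - 1)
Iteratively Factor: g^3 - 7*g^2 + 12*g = (g - 4)*(g^2 - 3*g) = g*(g - 4)*(g - 3)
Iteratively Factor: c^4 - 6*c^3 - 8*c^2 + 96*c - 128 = (c - 2)*(c^3 - 4*c^2 - 16*c + 64) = (c - 2)*(c + 4)*(c^2 - 8*c + 16) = (c - 4)*(c - 2)*(c + 4)*(c - 4)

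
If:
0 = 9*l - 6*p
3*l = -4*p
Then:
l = 0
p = 0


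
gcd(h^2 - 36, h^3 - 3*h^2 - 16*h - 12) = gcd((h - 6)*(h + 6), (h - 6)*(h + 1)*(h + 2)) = h - 6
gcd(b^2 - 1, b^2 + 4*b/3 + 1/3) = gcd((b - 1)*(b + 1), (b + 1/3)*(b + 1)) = b + 1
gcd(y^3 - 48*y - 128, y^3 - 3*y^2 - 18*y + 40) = y + 4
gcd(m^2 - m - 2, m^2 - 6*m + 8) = m - 2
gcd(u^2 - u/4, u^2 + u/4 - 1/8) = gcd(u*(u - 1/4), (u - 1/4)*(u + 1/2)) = u - 1/4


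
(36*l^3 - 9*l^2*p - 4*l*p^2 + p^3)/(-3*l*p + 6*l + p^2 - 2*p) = (-12*l^2 - l*p + p^2)/(p - 2)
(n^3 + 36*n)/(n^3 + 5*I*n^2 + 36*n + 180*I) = n/(n + 5*I)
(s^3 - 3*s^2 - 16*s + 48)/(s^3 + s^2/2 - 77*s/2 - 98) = 2*(s^2 - 7*s + 12)/(2*s^2 - 7*s - 49)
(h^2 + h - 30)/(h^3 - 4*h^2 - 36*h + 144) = (h - 5)/(h^2 - 10*h + 24)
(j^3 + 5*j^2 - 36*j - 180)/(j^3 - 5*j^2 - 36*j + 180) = (j + 5)/(j - 5)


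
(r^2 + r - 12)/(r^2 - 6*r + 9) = (r + 4)/(r - 3)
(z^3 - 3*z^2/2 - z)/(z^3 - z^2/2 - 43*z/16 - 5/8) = 8*z*(2*z + 1)/(16*z^2 + 24*z + 5)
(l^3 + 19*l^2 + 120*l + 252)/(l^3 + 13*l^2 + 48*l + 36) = (l + 7)/(l + 1)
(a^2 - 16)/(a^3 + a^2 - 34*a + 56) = (a + 4)/(a^2 + 5*a - 14)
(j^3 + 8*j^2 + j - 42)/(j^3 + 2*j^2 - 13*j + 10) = (j^2 + 10*j + 21)/(j^2 + 4*j - 5)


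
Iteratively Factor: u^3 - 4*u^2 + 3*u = (u - 3)*(u^2 - u) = (u - 3)*(u - 1)*(u)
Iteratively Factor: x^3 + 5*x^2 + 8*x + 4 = (x + 2)*(x^2 + 3*x + 2) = (x + 2)^2*(x + 1)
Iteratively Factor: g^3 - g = (g - 1)*(g^2 + g) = g*(g - 1)*(g + 1)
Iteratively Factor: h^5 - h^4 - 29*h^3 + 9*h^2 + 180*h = (h + 4)*(h^4 - 5*h^3 - 9*h^2 + 45*h) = h*(h + 4)*(h^3 - 5*h^2 - 9*h + 45) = h*(h - 5)*(h + 4)*(h^2 - 9) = h*(h - 5)*(h + 3)*(h + 4)*(h - 3)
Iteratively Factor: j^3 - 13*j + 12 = (j - 3)*(j^2 + 3*j - 4) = (j - 3)*(j + 4)*(j - 1)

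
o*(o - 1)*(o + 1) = o^3 - o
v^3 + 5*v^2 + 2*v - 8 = (v - 1)*(v + 2)*(v + 4)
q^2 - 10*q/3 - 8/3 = (q - 4)*(q + 2/3)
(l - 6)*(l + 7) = l^2 + l - 42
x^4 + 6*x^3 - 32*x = x*(x - 2)*(x + 4)^2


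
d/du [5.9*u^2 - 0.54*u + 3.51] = 11.8*u - 0.54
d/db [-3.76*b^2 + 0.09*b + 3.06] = 0.09 - 7.52*b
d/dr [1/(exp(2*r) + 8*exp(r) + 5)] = 2*(-exp(r) - 4)*exp(r)/(exp(2*r) + 8*exp(r) + 5)^2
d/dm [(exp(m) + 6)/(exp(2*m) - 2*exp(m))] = (-exp(2*m) - 12*exp(m) + 12)*exp(-m)/(exp(2*m) - 4*exp(m) + 4)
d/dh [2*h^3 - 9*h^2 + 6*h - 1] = 6*h^2 - 18*h + 6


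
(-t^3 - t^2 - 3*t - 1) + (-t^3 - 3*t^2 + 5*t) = -2*t^3 - 4*t^2 + 2*t - 1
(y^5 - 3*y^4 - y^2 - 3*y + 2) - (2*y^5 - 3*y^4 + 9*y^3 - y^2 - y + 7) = -y^5 - 9*y^3 - 2*y - 5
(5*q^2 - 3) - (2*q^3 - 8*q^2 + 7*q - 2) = -2*q^3 + 13*q^2 - 7*q - 1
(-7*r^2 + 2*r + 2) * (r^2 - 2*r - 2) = -7*r^4 + 16*r^3 + 12*r^2 - 8*r - 4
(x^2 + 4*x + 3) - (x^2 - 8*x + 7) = 12*x - 4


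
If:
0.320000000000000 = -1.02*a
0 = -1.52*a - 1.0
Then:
No Solution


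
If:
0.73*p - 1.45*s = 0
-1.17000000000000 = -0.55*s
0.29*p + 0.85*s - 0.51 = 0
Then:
No Solution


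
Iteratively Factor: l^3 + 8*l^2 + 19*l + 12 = (l + 1)*(l^2 + 7*l + 12) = (l + 1)*(l + 4)*(l + 3)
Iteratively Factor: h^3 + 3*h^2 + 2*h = (h + 2)*(h^2 + h) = (h + 1)*(h + 2)*(h)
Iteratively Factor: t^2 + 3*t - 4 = (t - 1)*(t + 4)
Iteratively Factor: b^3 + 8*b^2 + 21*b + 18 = (b + 3)*(b^2 + 5*b + 6) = (b + 2)*(b + 3)*(b + 3)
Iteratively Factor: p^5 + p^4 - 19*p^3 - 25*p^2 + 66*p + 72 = (p + 1)*(p^4 - 19*p^2 - 6*p + 72) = (p - 4)*(p + 1)*(p^3 + 4*p^2 - 3*p - 18) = (p - 4)*(p + 1)*(p + 3)*(p^2 + p - 6) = (p - 4)*(p + 1)*(p + 3)^2*(p - 2)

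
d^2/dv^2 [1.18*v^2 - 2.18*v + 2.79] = 2.36000000000000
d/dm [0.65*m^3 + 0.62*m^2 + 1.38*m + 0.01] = 1.95*m^2 + 1.24*m + 1.38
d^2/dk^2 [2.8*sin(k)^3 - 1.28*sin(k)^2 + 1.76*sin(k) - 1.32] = -3.86*sin(k) + 6.3*sin(3*k) - 2.56*cos(2*k)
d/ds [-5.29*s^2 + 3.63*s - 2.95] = 3.63 - 10.58*s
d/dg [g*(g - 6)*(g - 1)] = 3*g^2 - 14*g + 6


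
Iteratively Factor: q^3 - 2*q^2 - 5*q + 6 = (q - 1)*(q^2 - q - 6) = (q - 3)*(q - 1)*(q + 2)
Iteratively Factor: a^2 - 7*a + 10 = (a - 2)*(a - 5)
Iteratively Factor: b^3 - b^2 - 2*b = (b)*(b^2 - b - 2) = b*(b + 1)*(b - 2)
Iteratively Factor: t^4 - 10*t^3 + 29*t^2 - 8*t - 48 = (t - 4)*(t^3 - 6*t^2 + 5*t + 12) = (t - 4)^2*(t^2 - 2*t - 3) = (t - 4)^2*(t - 3)*(t + 1)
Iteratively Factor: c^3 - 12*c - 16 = (c + 2)*(c^2 - 2*c - 8) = (c + 2)^2*(c - 4)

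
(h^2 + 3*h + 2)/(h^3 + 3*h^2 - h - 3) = (h + 2)/(h^2 + 2*h - 3)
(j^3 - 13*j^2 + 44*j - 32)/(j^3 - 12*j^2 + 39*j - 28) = (j - 8)/(j - 7)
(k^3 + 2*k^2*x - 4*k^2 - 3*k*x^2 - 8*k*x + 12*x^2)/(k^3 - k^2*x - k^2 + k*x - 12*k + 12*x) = (k + 3*x)/(k + 3)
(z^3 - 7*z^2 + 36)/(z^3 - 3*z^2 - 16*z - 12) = (z - 3)/(z + 1)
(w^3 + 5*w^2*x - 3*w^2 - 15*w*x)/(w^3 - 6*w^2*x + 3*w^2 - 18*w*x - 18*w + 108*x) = w*(-w - 5*x)/(-w^2 + 6*w*x - 6*w + 36*x)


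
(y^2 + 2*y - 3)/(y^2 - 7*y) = (y^2 + 2*y - 3)/(y*(y - 7))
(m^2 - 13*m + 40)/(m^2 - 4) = (m^2 - 13*m + 40)/(m^2 - 4)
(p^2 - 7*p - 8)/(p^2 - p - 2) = (p - 8)/(p - 2)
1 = 1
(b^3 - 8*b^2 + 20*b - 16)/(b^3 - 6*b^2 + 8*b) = (b - 2)/b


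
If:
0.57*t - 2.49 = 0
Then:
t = 4.37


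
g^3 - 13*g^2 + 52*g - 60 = (g - 6)*(g - 5)*(g - 2)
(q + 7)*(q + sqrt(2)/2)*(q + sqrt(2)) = q^3 + 3*sqrt(2)*q^2/2 + 7*q^2 + q + 21*sqrt(2)*q/2 + 7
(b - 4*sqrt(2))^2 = b^2 - 8*sqrt(2)*b + 32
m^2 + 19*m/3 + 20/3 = (m + 4/3)*(m + 5)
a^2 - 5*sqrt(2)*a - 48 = (a - 8*sqrt(2))*(a + 3*sqrt(2))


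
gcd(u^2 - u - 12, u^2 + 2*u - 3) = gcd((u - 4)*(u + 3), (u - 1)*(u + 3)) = u + 3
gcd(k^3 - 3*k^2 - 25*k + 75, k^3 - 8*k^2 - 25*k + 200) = k^2 - 25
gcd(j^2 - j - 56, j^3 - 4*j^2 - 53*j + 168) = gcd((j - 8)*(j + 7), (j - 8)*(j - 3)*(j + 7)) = j^2 - j - 56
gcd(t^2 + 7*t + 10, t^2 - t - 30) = t + 5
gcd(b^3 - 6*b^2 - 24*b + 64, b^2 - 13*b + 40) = b - 8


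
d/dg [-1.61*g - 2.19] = -1.61000000000000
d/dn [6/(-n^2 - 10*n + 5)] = 12*(n + 5)/(n^2 + 10*n - 5)^2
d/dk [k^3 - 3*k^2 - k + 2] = 3*k^2 - 6*k - 1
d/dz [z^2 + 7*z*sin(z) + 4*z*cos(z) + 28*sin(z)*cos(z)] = -4*z*sin(z) + 7*z*cos(z) + 2*z + 7*sin(z) + 4*cos(z) + 28*cos(2*z)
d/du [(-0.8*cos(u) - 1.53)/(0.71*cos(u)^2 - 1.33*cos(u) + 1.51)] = (-0.568*cos(u)^2 - 2.1726*cos(u) + 3.2429)*sin(u)/(0.5041*cos(u)^4 - 1.8886*cos(u)^3 + 3.9131*cos(u)^2 - 4.0166*cos(u) + 2.2801)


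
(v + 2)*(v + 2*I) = v^2 + 2*v + 2*I*v + 4*I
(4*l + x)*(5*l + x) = 20*l^2 + 9*l*x + x^2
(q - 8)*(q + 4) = q^2 - 4*q - 32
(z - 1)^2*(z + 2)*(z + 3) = z^4 + 3*z^3 - 3*z^2 - 7*z + 6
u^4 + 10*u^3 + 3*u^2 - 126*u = u*(u - 3)*(u + 6)*(u + 7)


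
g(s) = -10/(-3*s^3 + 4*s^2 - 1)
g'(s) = -10*(9*s^2 - 8*s)/(-3*s^3 + 4*s^2 - 1)^2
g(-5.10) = -0.02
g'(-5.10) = -0.01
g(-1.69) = -0.40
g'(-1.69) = -0.63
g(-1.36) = -0.72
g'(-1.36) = -1.42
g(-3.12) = -0.08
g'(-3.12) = -0.07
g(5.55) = 0.03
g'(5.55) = -0.02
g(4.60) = 0.05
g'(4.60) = -0.04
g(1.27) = 14.42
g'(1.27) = -90.56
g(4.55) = 0.05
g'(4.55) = -0.04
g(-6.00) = -0.01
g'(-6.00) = -0.00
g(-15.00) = 0.00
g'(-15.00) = 0.00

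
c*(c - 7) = c^2 - 7*c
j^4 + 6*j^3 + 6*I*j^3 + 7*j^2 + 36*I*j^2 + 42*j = j*(j + 6)*(j - I)*(j + 7*I)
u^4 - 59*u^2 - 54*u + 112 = (u - 8)*(u - 1)*(u + 2)*(u + 7)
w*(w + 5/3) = w^2 + 5*w/3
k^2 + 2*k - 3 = (k - 1)*(k + 3)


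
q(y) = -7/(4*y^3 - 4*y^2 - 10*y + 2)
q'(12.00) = 0.00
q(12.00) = 0.00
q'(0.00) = -17.50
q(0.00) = -3.50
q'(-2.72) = 0.11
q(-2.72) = 0.09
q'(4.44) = 0.03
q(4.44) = -0.03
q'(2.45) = 1.96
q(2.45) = -0.57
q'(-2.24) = 0.29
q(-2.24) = 0.17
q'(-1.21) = 90.14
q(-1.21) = -6.05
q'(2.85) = 0.40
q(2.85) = -0.21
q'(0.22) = -635.15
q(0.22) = 19.94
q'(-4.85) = 0.01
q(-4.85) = 0.01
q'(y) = -7*(-12*y^2 + 8*y + 10)/(4*y^3 - 4*y^2 - 10*y + 2)^2 = 7*(6*y^2 - 4*y - 5)/(2*(2*y^3 - 2*y^2 - 5*y + 1)^2)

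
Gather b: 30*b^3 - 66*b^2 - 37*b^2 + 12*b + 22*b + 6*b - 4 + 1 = 30*b^3 - 103*b^2 + 40*b - 3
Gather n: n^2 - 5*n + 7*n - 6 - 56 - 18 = n^2 + 2*n - 80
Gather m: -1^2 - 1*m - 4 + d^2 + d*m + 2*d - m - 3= d^2 + 2*d + m*(d - 2) - 8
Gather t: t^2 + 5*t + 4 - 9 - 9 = t^2 + 5*t - 14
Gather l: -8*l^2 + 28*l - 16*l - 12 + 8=-8*l^2 + 12*l - 4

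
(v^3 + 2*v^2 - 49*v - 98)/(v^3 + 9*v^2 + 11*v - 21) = (v^2 - 5*v - 14)/(v^2 + 2*v - 3)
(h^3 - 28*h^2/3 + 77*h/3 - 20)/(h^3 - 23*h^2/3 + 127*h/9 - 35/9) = 3*(3*h^2 - 13*h + 12)/(9*h^2 - 24*h + 7)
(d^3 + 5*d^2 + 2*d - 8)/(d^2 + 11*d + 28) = (d^2 + d - 2)/(d + 7)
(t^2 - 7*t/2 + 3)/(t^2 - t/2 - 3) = (2*t - 3)/(2*t + 3)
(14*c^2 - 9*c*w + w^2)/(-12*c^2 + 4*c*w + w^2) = (-7*c + w)/(6*c + w)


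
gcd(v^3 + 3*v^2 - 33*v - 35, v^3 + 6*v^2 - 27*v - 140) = v^2 + 2*v - 35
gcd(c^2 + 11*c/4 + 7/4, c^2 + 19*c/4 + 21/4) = c + 7/4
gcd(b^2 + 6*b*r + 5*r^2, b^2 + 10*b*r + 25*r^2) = b + 5*r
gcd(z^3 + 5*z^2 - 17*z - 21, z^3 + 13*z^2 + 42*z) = z + 7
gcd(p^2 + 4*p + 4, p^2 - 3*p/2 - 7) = p + 2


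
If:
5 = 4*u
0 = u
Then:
No Solution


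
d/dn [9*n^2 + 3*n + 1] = 18*n + 3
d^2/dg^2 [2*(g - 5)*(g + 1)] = 4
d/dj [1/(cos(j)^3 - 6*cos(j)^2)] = 3*(cos(j) - 4)*sin(j)/((cos(j) - 6)^2*cos(j)^3)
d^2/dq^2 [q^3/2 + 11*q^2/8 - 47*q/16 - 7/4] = 3*q + 11/4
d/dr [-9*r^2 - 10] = -18*r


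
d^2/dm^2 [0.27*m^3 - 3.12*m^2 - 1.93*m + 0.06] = 1.62*m - 6.24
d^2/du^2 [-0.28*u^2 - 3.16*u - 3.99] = -0.560000000000000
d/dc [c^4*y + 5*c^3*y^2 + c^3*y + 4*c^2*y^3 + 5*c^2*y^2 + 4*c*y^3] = y*(4*c^3 + 15*c^2*y + 3*c^2 + 8*c*y^2 + 10*c*y + 4*y^2)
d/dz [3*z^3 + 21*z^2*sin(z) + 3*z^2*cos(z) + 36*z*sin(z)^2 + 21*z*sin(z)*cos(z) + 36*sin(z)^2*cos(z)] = -3*z^2*sin(z) + 21*z^2*cos(z) + 9*z^2 + 42*z*sin(z) + 36*z*sin(2*z) + 6*z*cos(z) + 21*z*cos(2*z) - 9*sin(z) + 21*sin(2*z)/2 + 27*sin(3*z) - 18*cos(2*z) + 18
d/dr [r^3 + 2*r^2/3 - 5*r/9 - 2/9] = 3*r^2 + 4*r/3 - 5/9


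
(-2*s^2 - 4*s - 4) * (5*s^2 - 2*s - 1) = -10*s^4 - 16*s^3 - 10*s^2 + 12*s + 4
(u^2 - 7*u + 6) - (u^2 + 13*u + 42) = -20*u - 36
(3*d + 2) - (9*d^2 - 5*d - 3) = -9*d^2 + 8*d + 5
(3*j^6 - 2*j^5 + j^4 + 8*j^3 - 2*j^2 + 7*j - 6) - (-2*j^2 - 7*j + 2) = 3*j^6 - 2*j^5 + j^4 + 8*j^3 + 14*j - 8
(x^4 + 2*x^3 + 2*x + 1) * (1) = x^4 + 2*x^3 + 2*x + 1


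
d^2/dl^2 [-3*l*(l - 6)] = -6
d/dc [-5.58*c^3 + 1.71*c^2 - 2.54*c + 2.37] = -16.74*c^2 + 3.42*c - 2.54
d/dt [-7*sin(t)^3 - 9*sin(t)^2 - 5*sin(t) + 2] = (-18*sin(t) + 21*cos(t)^2 - 26)*cos(t)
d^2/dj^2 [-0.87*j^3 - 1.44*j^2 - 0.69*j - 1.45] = -5.22*j - 2.88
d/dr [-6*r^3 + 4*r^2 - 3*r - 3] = -18*r^2 + 8*r - 3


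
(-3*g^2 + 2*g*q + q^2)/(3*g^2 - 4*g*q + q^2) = (3*g + q)/(-3*g + q)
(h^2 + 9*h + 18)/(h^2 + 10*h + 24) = (h + 3)/(h + 4)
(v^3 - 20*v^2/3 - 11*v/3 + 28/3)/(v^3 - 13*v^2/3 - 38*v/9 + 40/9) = 3*(v^2 - 8*v + 7)/(3*v^2 - 17*v + 10)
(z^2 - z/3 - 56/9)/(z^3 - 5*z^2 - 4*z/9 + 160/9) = (3*z + 7)/(3*z^2 - 7*z - 20)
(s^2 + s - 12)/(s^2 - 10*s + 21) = (s + 4)/(s - 7)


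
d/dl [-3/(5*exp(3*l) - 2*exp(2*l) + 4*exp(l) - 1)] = (45*exp(2*l) - 12*exp(l) + 12)*exp(l)/(5*exp(3*l) - 2*exp(2*l) + 4*exp(l) - 1)^2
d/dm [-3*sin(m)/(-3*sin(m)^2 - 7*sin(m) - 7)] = 3*(7 - 3*sin(m)^2)*cos(m)/(3*sin(m)^2 + 7*sin(m) + 7)^2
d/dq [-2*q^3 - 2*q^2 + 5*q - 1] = -6*q^2 - 4*q + 5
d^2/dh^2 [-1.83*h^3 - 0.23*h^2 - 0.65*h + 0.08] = -10.98*h - 0.46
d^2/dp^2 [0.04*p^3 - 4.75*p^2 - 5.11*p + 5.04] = 0.24*p - 9.5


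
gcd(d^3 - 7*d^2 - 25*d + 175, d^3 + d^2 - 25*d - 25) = d^2 - 25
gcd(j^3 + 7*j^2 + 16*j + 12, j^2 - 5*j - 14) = j + 2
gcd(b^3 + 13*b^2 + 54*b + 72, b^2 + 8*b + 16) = b + 4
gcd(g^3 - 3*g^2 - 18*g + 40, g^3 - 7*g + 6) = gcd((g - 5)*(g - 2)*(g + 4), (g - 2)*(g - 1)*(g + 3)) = g - 2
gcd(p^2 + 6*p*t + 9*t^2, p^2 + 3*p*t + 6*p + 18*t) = p + 3*t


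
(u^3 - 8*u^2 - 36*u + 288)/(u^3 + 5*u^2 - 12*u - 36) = (u^2 - 14*u + 48)/(u^2 - u - 6)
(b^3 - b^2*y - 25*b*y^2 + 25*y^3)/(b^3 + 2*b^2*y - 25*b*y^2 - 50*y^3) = (b - y)/(b + 2*y)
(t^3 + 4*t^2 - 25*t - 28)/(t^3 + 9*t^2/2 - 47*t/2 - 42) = 2*(t + 1)/(2*t + 3)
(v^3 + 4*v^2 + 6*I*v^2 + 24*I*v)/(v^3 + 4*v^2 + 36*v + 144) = v/(v - 6*I)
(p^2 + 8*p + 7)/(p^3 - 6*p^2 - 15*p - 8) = (p + 7)/(p^2 - 7*p - 8)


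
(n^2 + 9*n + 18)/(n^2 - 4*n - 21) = (n + 6)/(n - 7)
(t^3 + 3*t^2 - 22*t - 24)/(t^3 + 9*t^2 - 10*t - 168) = (t + 1)/(t + 7)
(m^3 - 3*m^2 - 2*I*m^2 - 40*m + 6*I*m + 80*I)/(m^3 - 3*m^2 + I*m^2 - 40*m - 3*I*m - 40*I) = (m - 2*I)/(m + I)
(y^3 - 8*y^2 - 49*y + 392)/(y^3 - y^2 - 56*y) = (y - 7)/y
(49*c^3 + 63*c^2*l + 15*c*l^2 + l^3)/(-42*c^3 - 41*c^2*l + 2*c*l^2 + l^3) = (-7*c - l)/(6*c - l)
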